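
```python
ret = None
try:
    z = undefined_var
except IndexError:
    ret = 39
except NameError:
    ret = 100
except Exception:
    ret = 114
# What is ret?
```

Step-by-step execution trace:
1. `z = undefined_var` raises NameError.
2. `except IndexError` does not match NameError; skipped.
3. `except NameError` matches → ret = 100.
4. Remaining except clauses are skipped.
Result: 100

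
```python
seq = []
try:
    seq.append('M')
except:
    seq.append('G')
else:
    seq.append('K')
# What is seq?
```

Step-by-step execution trace:
1. try: `seq.append('M')` → seq = ['M']. No exception raised.
2. `except` is skipped.
3. `else` runs (try completed without exception): `seq.append('K')` → seq = ['M', 'K'].
Result: ['M', 'K']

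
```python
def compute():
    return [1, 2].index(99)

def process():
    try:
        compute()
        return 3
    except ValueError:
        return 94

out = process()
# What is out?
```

Step-by-step execution trace:
1. `process()` calls `compute()`.
2. `compute()` evaluates `[1, 2].index(99)`, which raises ValueError; it propagates to the caller.
3. `return 3` is not reached.
4. `except ValueError` in process matches → returns 94.
5. out = 94.
Result: 94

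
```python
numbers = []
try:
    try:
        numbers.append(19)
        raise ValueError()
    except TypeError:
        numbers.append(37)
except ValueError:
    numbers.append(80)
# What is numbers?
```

Step-by-step execution trace:
1. Inner try: `numbers.append(19)` → numbers = [19].
2. `raise ValueError()` raises ValueError.
3. Inner `except TypeError` does not match ValueError; exception propagates to outer try.
4. Outer `except ValueError` matches → `numbers.append(80)` → numbers = [19, 80].
Result: [19, 80]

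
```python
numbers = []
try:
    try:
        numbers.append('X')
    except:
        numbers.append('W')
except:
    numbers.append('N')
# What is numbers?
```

Step-by-step execution trace:
1. Inner try: `numbers.append('X')` → numbers = ['X']. No exception raised.
2. Inner `except` is skipped.
3. Inner try completes normally; outer `except` is skipped.
Result: ['X']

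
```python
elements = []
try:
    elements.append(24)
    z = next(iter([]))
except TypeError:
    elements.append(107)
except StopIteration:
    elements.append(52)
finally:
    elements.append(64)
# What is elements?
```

Step-by-step execution trace:
1. try: `elements.append(24)` → elements = [24].
2. `z = next(iter([]))` raises StopIteration.
3. `except TypeError` does not match StopIteration; skipped.
4. `except StopIteration` matches → `elements.append(52)` → elements = [24, 52].
5. finally always runs: `elements.append(64)` → elements = [24, 52, 64].
Result: [24, 52, 64]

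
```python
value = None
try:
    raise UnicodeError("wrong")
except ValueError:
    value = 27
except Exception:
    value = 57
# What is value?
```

Step-by-step execution trace:
1. `raise UnicodeError(...)` raises UnicodeError.
2. `except ValueError` matches (UnicodeError is a subclass of ValueError) → value = 27.
3. `except Exception` is not reached.
Result: 27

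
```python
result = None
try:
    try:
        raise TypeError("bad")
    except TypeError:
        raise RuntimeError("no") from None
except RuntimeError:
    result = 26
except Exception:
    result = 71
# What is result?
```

Step-by-step execution trace:
1. Inner try raises TypeError; inner `except TypeError` catches it.
2. `raise RuntimeError(...) from None` raises RuntimeError (from None suppresses __context__, but the active exception is still RuntimeError).
3. Outer `except RuntimeError` matches → result = 26.
4. `except Exception` is not reached.
Result: 26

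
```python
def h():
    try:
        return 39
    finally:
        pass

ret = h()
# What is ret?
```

Step-by-step execution trace:
1. `h()` enters try: `return 39` sets pending return value 39.
2. Before returning, `finally: pass` runs (no effect).
3. h() returns 39 → ret = 39.
Result: 39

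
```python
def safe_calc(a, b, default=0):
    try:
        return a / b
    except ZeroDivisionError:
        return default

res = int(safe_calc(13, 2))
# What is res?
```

Step-by-step execution trace:
1. `safe_calc(13, 2)` enters try: `return 13 / 2` → returns 6.5. No exception raised.
2. `except ZeroDivisionError` is skipped.
3. `int(6.5)` → 6 → res = 6.
Result: 6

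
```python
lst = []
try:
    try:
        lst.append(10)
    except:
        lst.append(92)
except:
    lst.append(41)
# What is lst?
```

Step-by-step execution trace:
1. Inner try: `lst.append(10)` → lst = [10]. No exception raised.
2. Inner `except` is skipped.
3. Inner try completes normally; outer `except` is skipped.
Result: [10]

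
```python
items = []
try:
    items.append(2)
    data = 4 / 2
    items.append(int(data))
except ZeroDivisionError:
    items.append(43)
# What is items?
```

Step-by-step execution trace:
1. try: `items.append(2)` → items = [2].
2. `data = 4 / 2` → data = 2.0. No exception raised.
3. `items.append(int(data))` → items = [2, 2].
4. `except ZeroDivisionError` is skipped (no exception was raised).
Result: [2, 2]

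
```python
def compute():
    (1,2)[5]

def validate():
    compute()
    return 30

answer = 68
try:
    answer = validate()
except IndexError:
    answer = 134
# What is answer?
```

Step-by-step execution trace:
1. answer starts at 68.
2. try: `validate()` calls `compute()`.
3. `compute()` evaluates `(1,2)[5]`, which raises IndexError; it propagates through validate (uncaught).
4. `return 30` in validate is not reached; the assignment to answer does not complete.
5. `except IndexError` matches → answer = 134.
Result: 134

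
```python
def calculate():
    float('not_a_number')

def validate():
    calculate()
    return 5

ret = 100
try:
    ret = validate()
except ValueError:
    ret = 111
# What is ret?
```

Step-by-step execution trace:
1. ret starts at 100.
2. try: `validate()` calls `calculate()`.
3. `calculate()` evaluates `float('not_a_number')`, which raises ValueError; it propagates through validate (uncaught).
4. `return 5` in validate is not reached; the assignment to ret does not complete.
5. `except ValueError` matches → ret = 111.
Result: 111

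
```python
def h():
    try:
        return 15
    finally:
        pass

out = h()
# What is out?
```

Step-by-step execution trace:
1. `h()` enters try: `return 15` sets pending return value 15.
2. Before returning, `finally: pass` runs (no effect).
3. h() returns 15 → out = 15.
Result: 15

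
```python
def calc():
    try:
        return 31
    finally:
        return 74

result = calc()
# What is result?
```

Step-by-step execution trace:
1. `calc()` enters try: `return 31` sets pending return value 31.
2. Before returning, `finally: return 74` runs and overrides the pending return.
3. calc() returns 74 → result = 74.
Result: 74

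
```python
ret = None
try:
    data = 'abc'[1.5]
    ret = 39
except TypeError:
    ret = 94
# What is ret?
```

Step-by-step execution trace:
1. `data = 'abc'[1.5]` raises TypeError.
2. `ret = 39` is not reached.
3. `except TypeError` matches → ret = 94.
Result: 94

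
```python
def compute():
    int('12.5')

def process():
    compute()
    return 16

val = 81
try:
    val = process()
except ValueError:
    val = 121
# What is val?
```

Step-by-step execution trace:
1. val starts at 81.
2. try: `process()` calls `compute()`.
3. `compute()` evaluates `int('12.5')`, which raises ValueError; it propagates through process (uncaught).
4. `return 16` in process is not reached; the assignment to val does not complete.
5. `except ValueError` matches → val = 121.
Result: 121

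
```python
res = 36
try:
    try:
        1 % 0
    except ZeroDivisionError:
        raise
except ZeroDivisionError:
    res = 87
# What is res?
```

Step-by-step execution trace:
1. Inner try: `1 % 0` raises ZeroDivisionError.
2. Inner `except ZeroDivisionError` matches; bare `raise` re-raises the same ZeroDivisionError.
3. Outer `except ZeroDivisionError` matches → res = 87.
Result: 87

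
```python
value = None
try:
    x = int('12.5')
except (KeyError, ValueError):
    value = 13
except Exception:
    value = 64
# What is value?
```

Step-by-step execution trace:
1. `x = int('12.5')` raises ValueError.
2. `except (KeyError, ValueError)` matches (ValueError is in the tuple) → value = 13.
3. `except Exception` is not reached.
Result: 13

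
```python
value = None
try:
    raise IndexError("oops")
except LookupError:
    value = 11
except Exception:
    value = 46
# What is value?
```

Step-by-step execution trace:
1. `raise IndexError(...)` raises IndexError.
2. `except LookupError` matches (IndexError is a subclass of LookupError) → value = 11.
3. `except Exception` is not reached.
Result: 11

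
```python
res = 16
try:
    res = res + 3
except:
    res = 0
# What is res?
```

Step-by-step execution trace:
1. res starts at 16.
2. try: `res = res + 3` → res = 19. No exception raised.
3. `except` is skipped.
Result: 19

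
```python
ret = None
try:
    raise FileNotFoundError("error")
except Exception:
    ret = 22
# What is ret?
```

Step-by-step execution trace:
1. `raise FileNotFoundError(...)` raises FileNotFoundError.
2. `except Exception` matches (FileNotFoundError is a subclass of Exception) → ret = 22.
Result: 22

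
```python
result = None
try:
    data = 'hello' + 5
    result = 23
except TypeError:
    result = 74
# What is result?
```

Step-by-step execution trace:
1. `data = 'hello' + 5` raises TypeError.
2. `result = 23` is not reached.
3. `except TypeError` matches → result = 74.
Result: 74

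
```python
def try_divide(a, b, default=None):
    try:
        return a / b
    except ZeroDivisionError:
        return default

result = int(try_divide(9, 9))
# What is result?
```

Step-by-step execution trace:
1. `try_divide(9, 9)` enters try: `return 9 / 9` → returns 1.0. No exception raised.
2. `except ZeroDivisionError` is skipped.
3. `int(1.0)` → 1 → result = 1.
Result: 1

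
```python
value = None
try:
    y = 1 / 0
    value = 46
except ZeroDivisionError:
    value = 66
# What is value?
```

Step-by-step execution trace:
1. `y = 1 / 0` raises ZeroDivisionError.
2. `value = 46` is not reached.
3. `except ZeroDivisionError` matches → value = 66.
Result: 66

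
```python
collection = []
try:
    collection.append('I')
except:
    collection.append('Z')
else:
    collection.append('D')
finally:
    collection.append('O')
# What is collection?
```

Step-by-step execution trace:
1. try: `collection.append('I')` → collection = ['I']. No exception raised.
2. `except` is skipped.
3. `else` runs: `collection.append('D')` → collection = ['I', 'D'].
4. `finally` always runs: `collection.append('O')` → collection = ['I', 'D', 'O'].
Result: ['I', 'D', 'O']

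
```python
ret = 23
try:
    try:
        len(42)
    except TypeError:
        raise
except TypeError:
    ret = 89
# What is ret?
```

Step-by-step execution trace:
1. Inner try: `len(42)` raises TypeError.
2. Inner `except TypeError` matches; bare `raise` re-raises the same TypeError.
3. Outer `except TypeError` matches → ret = 89.
Result: 89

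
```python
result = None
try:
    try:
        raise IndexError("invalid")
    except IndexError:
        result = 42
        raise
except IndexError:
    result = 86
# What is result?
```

Step-by-step execution trace:
1. Inner try: `raise IndexError("invalid")` raises IndexError.
2. Inner `except IndexError` matches → result = 42.
3. bare `raise` re-raises the same IndexError.
4. Outer `except IndexError` matches → result = 86.
Result: 86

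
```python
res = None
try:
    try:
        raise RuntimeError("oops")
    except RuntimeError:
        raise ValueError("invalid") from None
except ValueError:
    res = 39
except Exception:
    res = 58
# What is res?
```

Step-by-step execution trace:
1. Inner try raises RuntimeError; inner `except RuntimeError` catches it.
2. `raise ValueError(...) from None` raises ValueError (from None suppresses __context__, but the active exception is still ValueError).
3. Outer `except ValueError` matches → res = 39.
4. `except Exception` is not reached.
Result: 39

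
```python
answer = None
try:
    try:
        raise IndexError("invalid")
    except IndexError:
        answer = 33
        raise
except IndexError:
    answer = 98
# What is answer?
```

Step-by-step execution trace:
1. Inner try: `raise IndexError("invalid")` raises IndexError.
2. Inner `except IndexError` matches → answer = 33.
3. bare `raise` re-raises the same IndexError.
4. Outer `except IndexError` matches → answer = 98.
Result: 98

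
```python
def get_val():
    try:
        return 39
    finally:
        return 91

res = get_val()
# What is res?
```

Step-by-step execution trace:
1. `get_val()` enters try: `return 39` sets pending return value 39.
2. Before returning, `finally: return 91` runs and overrides the pending return.
3. get_val() returns 91 → res = 91.
Result: 91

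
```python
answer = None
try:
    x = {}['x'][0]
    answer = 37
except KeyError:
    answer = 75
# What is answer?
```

Step-by-step execution trace:
1. `x = {}['x'][0]` raises KeyError.
2. `answer = 37` is not reached.
3. `except KeyError` matches → answer = 75.
Result: 75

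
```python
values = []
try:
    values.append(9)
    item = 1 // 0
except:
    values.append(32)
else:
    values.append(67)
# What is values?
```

Step-by-step execution trace:
1. try: `values.append(9)` → values = [9].
2. `item = 1 // 0` raises ZeroDivisionError.
3. bare `except` matches → `values.append(32)` → values = [9, 32].
4. `else` is skipped (an exception was raised).
Result: [9, 32]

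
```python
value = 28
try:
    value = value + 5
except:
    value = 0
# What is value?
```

Step-by-step execution trace:
1. value starts at 28.
2. try: `value = value + 5` → value = 33. No exception raised.
3. `except` is skipped.
Result: 33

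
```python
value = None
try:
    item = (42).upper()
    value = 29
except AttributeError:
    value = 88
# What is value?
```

Step-by-step execution trace:
1. `item = (42).upper()` raises AttributeError.
2. `value = 29` is not reached.
3. `except AttributeError` matches → value = 88.
Result: 88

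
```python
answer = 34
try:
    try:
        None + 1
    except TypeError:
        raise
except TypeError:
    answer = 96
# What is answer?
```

Step-by-step execution trace:
1. Inner try: `None + 1` raises TypeError.
2. Inner `except TypeError` matches; bare `raise` re-raises the same TypeError.
3. Outer `except TypeError` matches → answer = 96.
Result: 96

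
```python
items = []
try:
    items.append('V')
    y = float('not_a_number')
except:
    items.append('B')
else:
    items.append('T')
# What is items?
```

Step-by-step execution trace:
1. try: `items.append('V')` → items = ['V'].
2. `y = float('not_a_number')` raises ValueError.
3. bare `except` matches → `items.append('B')` → items = ['V', 'B'].
4. `else` is skipped (an exception was raised).
Result: ['V', 'B']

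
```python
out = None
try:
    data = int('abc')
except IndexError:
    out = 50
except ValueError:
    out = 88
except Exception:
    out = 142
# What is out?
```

Step-by-step execution trace:
1. `data = int('abc')` raises ValueError.
2. `except IndexError` does not match ValueError; skipped.
3. `except ValueError` matches → out = 88.
4. Remaining except clauses are skipped.
Result: 88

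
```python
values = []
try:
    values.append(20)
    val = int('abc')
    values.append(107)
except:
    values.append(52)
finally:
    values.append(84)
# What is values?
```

Step-by-step execution trace:
1. try: `values.append(20)` → values = [20].
2. `val = int('abc')` raises ValueError; `values.append(107)` is not reached.
3. bare `except` matches → `values.append(52)` → values = [20, 52].
4. finally always runs: `values.append(84)` → values = [20, 52, 84].
Result: [20, 52, 84]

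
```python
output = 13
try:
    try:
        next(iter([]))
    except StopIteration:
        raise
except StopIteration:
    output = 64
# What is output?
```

Step-by-step execution trace:
1. Inner try: `next(iter([]))` raises StopIteration.
2. Inner `except StopIteration` matches; bare `raise` re-raises the same StopIteration.
3. Outer `except StopIteration` matches → output = 64.
Result: 64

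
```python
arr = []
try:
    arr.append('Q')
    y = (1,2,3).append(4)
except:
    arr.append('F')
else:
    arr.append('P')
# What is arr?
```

Step-by-step execution trace:
1. try: `arr.append('Q')` → arr = ['Q'].
2. `y = (1,2,3).append(4)` raises AttributeError.
3. bare `except` matches → `arr.append('F')` → arr = ['Q', 'F'].
4. `else` is skipped (an exception was raised).
Result: ['Q', 'F']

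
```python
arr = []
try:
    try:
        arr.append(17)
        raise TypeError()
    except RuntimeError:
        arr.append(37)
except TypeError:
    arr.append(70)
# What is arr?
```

Step-by-step execution trace:
1. Inner try: `arr.append(17)` → arr = [17].
2. `raise TypeError()` raises TypeError.
3. Inner `except RuntimeError` does not match TypeError; exception propagates to outer try.
4. Outer `except TypeError` matches → `arr.append(70)` → arr = [17, 70].
Result: [17, 70]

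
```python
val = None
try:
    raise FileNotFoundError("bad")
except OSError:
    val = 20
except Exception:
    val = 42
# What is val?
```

Step-by-step execution trace:
1. `raise FileNotFoundError(...)` raises FileNotFoundError.
2. `except OSError` matches (FileNotFoundError is a subclass of OSError) → val = 20.
3. `except Exception` is not reached.
Result: 20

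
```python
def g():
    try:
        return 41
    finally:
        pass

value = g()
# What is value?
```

Step-by-step execution trace:
1. `g()` enters try: `return 41` sets pending return value 41.
2. Before returning, `finally: pass` runs (no effect).
3. g() returns 41 → value = 41.
Result: 41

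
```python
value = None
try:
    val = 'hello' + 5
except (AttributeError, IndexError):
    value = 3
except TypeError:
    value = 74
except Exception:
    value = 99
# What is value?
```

Step-by-step execution trace:
1. `val = 'hello' + 5` raises TypeError.
2. `except (AttributeError, IndexError)` does not match TypeError; skipped.
3. `except TypeError` matches (exact type match) → value = 74.
4. `except Exception` is not reached.
Result: 74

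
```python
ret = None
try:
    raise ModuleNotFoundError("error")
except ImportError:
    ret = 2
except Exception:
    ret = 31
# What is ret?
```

Step-by-step execution trace:
1. `raise ModuleNotFoundError(...)` raises ModuleNotFoundError.
2. `except ImportError` matches (ModuleNotFoundError is a subclass of ImportError) → ret = 2.
3. `except Exception` is not reached.
Result: 2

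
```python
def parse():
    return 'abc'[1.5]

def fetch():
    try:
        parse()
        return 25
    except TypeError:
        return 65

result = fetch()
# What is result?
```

Step-by-step execution trace:
1. `fetch()` calls `parse()`.
2. `parse()` evaluates `'abc'[1.5]`, which raises TypeError; it propagates to the caller.
3. `return 25` is not reached.
4. `except TypeError` in fetch matches → returns 65.
5. result = 65.
Result: 65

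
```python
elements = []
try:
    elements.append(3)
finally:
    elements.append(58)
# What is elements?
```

Step-by-step execution trace:
1. try: `elements.append(3)` → elements = [3].
2. The try body completes without raising.
3. finally always runs: `elements.append(58)` → elements = [3, 58].
Result: [3, 58]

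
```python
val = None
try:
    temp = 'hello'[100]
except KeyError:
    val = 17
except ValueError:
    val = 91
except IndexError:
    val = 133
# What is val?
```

Step-by-step execution trace:
1. `temp = 'hello'[100]` raises IndexError.
2. `except KeyError` does not match IndexError; skipped.
3. `except ValueError` does not match IndexError; skipped.
4. `except IndexError` matches → val = 133.
Result: 133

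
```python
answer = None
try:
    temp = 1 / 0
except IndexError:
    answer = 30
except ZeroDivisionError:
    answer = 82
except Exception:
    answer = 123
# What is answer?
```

Step-by-step execution trace:
1. `temp = 1 / 0` raises ZeroDivisionError.
2. `except IndexError` does not match ZeroDivisionError; skipped.
3. `except ZeroDivisionError` matches → answer = 82.
4. Remaining except clauses are skipped.
Result: 82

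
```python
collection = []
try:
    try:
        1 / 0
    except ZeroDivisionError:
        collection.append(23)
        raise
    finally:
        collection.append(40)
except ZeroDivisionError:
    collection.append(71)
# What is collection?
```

Step-by-step execution trace:
1. Inner try: `1 / 0` raises ZeroDivisionError.
2. Inner `except ZeroDivisionError` matches → `collection.append(23)` → collection = [23].
3. bare `raise` re-raises ZeroDivisionError.
4. Inner `finally` runs during unwinding: `collection.append(40)` → collection = [23, 40].
5. Outer `except ZeroDivisionError` matches → `collection.append(71)` → collection = [23, 40, 71].
Result: [23, 40, 71]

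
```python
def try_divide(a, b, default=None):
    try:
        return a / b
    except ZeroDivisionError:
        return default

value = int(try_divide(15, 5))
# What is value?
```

Step-by-step execution trace:
1. `try_divide(15, 5)` enters try: `return 15 / 5` → returns 3.0. No exception raised.
2. `except ZeroDivisionError` is skipped.
3. `int(3.0)` → 3 → value = 3.
Result: 3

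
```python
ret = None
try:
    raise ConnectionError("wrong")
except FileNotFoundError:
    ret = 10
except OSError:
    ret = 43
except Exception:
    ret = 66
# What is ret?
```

Step-by-step execution trace:
1. `raise ConnectionError(...)` raises ConnectionError.
2. `except FileNotFoundError` does not match (ConnectionError is not a subclass of FileNotFoundError); skipped.
3. `except OSError` matches (ConnectionError is a subclass of OSError) → ret = 43.
4. `except Exception` is not reached.
Result: 43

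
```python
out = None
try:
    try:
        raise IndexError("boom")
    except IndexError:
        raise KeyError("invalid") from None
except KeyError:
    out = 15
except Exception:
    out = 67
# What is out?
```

Step-by-step execution trace:
1. Inner try raises IndexError; inner `except IndexError` catches it.
2. `raise KeyError(...) from None` raises KeyError (from None suppresses __context__, but the active exception is still KeyError).
3. Outer `except KeyError` matches → out = 15.
4. `except Exception` is not reached.
Result: 15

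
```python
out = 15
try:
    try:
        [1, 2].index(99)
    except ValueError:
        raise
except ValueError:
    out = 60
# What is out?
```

Step-by-step execution trace:
1. Inner try: `[1, 2].index(99)` raises ValueError.
2. Inner `except ValueError` matches; bare `raise` re-raises the same ValueError.
3. Outer `except ValueError` matches → out = 60.
Result: 60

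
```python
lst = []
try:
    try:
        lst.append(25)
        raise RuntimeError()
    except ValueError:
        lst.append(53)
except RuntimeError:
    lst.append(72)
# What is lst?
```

Step-by-step execution trace:
1. Inner try: `lst.append(25)` → lst = [25].
2. `raise RuntimeError()` raises RuntimeError.
3. Inner `except ValueError` does not match RuntimeError; exception propagates to outer try.
4. Outer `except RuntimeError` matches → `lst.append(72)` → lst = [25, 72].
Result: [25, 72]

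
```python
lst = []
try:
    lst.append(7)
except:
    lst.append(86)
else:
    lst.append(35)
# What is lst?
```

Step-by-step execution trace:
1. try: `lst.append(7)` → lst = [7]. No exception raised.
2. `except` is skipped.
3. `else` runs (try completed without exception): `lst.append(35)` → lst = [7, 35].
Result: [7, 35]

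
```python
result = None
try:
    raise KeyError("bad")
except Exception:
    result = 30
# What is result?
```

Step-by-step execution trace:
1. `raise KeyError(...)` raises KeyError.
2. `except Exception` matches (KeyError is a subclass of Exception) → result = 30.
Result: 30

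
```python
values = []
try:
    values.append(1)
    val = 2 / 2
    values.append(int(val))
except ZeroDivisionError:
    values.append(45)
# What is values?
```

Step-by-step execution trace:
1. try: `values.append(1)` → values = [1].
2. `val = 2 / 2` → val = 1.0. No exception raised.
3. `values.append(int(val))` → values = [1, 1].
4. `except ZeroDivisionError` is skipped (no exception was raised).
Result: [1, 1]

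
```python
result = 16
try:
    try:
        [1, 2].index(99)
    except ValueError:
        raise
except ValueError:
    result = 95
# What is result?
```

Step-by-step execution trace:
1. Inner try: `[1, 2].index(99)` raises ValueError.
2. Inner `except ValueError` matches; bare `raise` re-raises the same ValueError.
3. Outer `except ValueError` matches → result = 95.
Result: 95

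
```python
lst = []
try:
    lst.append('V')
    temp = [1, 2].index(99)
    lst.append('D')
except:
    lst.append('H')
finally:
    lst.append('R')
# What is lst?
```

Step-by-step execution trace:
1. try: `lst.append('V')` → lst = ['V'].
2. `temp = [1, 2].index(99)` raises ValueError; `lst.append('D')` is not reached.
3. bare `except` matches → `lst.append('H')` → lst = ['V', 'H'].
4. finally always runs: `lst.append('R')` → lst = ['V', 'H', 'R'].
Result: ['V', 'H', 'R']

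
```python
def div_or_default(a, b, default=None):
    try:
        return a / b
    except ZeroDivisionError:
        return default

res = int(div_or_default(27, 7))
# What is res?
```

Step-by-step execution trace:
1. `div_or_default(27, 7)` enters try: `return 27 / 7` → returns 3.857142857142857. No exception raised.
2. `except ZeroDivisionError` is skipped.
3. `int(3.857142857142857)` → 3 → res = 3.
Result: 3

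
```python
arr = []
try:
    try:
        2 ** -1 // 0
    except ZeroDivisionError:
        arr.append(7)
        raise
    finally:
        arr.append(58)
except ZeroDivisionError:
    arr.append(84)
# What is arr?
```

Step-by-step execution trace:
1. Inner try: `2 ** -1 // 0` raises ZeroDivisionError.
2. Inner `except ZeroDivisionError` matches → `arr.append(7)` → arr = [7].
3. bare `raise` re-raises ZeroDivisionError.
4. Inner `finally` runs during unwinding: `arr.append(58)` → arr = [7, 58].
5. Outer `except ZeroDivisionError` matches → `arr.append(84)` → arr = [7, 58, 84].
Result: [7, 58, 84]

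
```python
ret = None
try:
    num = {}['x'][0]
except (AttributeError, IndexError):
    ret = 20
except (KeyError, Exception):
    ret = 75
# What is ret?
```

Step-by-step execution trace:
1. `num = {}['x'][0]` raises KeyError.
2. `except (AttributeError, IndexError)` does not match KeyError; skipped.
3. `except (KeyError, Exception)` matches (KeyError is in the tuple) → ret = 75.
Result: 75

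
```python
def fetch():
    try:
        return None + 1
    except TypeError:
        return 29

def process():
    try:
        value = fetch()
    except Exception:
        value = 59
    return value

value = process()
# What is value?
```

Step-by-step execution trace:
1. `process()` calls `fetch()`.
2. In fetch: `None + 1` raises TypeError; `except TypeError` catches it → returns 29.
3. In process: `value = fetch()` → value = 29. No exception reaches process.
4. `except Exception` is skipped; process returns 29.
5. value = 29.
Result: 29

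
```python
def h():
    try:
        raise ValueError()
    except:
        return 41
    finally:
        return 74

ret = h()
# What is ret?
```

Step-by-step execution trace:
1. `h()` enters try: `raise ValueError()` raises ValueError.
2. bare `except` matches → `return 41` sets pending return value 41.
3. Before returning, `finally: return 74` runs and overrides the pending return.
4. h() returns 74 → ret = 74.
Result: 74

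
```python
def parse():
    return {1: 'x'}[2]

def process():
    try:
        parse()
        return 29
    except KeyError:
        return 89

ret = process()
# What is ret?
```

Step-by-step execution trace:
1. `process()` calls `parse()`.
2. `parse()` evaluates `{1: 'x'}[2]`, which raises KeyError; it propagates to the caller.
3. `return 29` is not reached.
4. `except KeyError` in process matches → returns 89.
5. ret = 89.
Result: 89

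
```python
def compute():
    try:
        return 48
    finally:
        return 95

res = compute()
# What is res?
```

Step-by-step execution trace:
1. `compute()` enters try: `return 48` sets pending return value 48.
2. Before returning, `finally: return 95` runs and overrides the pending return.
3. compute() returns 95 → res = 95.
Result: 95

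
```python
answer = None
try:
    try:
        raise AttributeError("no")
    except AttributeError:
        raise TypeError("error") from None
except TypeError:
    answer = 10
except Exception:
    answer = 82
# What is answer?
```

Step-by-step execution trace:
1. Inner try raises AttributeError; inner `except AttributeError` catches it.
2. `raise TypeError(...) from None` raises TypeError (from None suppresses __context__, but the active exception is still TypeError).
3. Outer `except TypeError` matches → answer = 10.
4. `except Exception` is not reached.
Result: 10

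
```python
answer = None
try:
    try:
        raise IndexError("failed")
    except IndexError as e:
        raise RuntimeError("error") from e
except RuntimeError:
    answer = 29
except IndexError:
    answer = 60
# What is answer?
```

Step-by-step execution trace:
1. Inner try raises IndexError; inner `except IndexError as e` catches it.
2. `raise RuntimeError(...) from e` raises RuntimeError (IndexError is attached as __cause__, but only RuntimeError is active).
3. Outer `except RuntimeError` matches → answer = 29.
4. `except IndexError` is not reached.
Result: 29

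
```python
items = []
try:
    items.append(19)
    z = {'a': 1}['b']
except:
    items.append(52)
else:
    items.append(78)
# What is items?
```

Step-by-step execution trace:
1. try: `items.append(19)` → items = [19].
2. `z = {'a': 1}['b']` raises KeyError.
3. bare `except` matches → `items.append(52)` → items = [19, 52].
4. `else` is skipped (an exception was raised).
Result: [19, 52]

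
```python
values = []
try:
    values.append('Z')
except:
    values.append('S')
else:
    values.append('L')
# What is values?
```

Step-by-step execution trace:
1. try: `values.append('Z')` → values = ['Z']. No exception raised.
2. `except` is skipped.
3. `else` runs (try completed without exception): `values.append('L')` → values = ['Z', 'L'].
Result: ['Z', 'L']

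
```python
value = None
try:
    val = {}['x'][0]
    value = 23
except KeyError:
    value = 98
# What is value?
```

Step-by-step execution trace:
1. `val = {}['x'][0]` raises KeyError.
2. `value = 23` is not reached.
3. `except KeyError` matches → value = 98.
Result: 98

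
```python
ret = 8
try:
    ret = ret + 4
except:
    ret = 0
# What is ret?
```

Step-by-step execution trace:
1. ret starts at 8.
2. try: `ret = ret + 4` → ret = 12. No exception raised.
3. `except` is skipped.
Result: 12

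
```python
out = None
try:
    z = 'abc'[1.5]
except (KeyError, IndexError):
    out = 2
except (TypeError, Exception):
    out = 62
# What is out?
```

Step-by-step execution trace:
1. `z = 'abc'[1.5]` raises TypeError.
2. `except (KeyError, IndexError)` does not match TypeError; skipped.
3. `except (TypeError, Exception)` matches (TypeError is in the tuple) → out = 62.
Result: 62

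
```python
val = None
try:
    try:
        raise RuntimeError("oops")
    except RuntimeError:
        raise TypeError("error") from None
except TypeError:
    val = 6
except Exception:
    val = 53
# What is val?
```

Step-by-step execution trace:
1. Inner try raises RuntimeError; inner `except RuntimeError` catches it.
2. `raise TypeError(...) from None` raises TypeError (from None suppresses __context__, but the active exception is still TypeError).
3. Outer `except TypeError` matches → val = 6.
4. `except Exception` is not reached.
Result: 6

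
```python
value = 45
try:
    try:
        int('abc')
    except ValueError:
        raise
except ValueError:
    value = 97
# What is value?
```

Step-by-step execution trace:
1. Inner try: `int('abc')` raises ValueError.
2. Inner `except ValueError` matches; bare `raise` re-raises the same ValueError.
3. Outer `except ValueError` matches → value = 97.
Result: 97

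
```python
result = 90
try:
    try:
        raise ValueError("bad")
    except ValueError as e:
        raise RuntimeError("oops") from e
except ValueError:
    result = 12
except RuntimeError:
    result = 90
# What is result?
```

Step-by-step execution trace:
1. Inner try raises ValueError; inner `except ValueError as e` catches it.
2. `raise RuntimeError(...) from e` raises RuntimeError (ValueError is attached as __cause__, but only RuntimeError is active).
3. Outer `except ValueError` does not match RuntimeError; skipped.
4. Outer `except RuntimeError` matches → result = 90.
Result: 90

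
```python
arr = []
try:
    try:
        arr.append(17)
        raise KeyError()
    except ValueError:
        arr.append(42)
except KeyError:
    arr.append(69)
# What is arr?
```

Step-by-step execution trace:
1. Inner try: `arr.append(17)` → arr = [17].
2. `raise KeyError()` raises KeyError.
3. Inner `except ValueError` does not match KeyError; exception propagates to outer try.
4. Outer `except KeyError` matches → `arr.append(69)` → arr = [17, 69].
Result: [17, 69]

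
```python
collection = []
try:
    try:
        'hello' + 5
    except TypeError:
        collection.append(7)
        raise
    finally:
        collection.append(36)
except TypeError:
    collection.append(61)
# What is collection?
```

Step-by-step execution trace:
1. Inner try: `'hello' + 5` raises TypeError.
2. Inner `except TypeError` matches → `collection.append(7)` → collection = [7].
3. bare `raise` re-raises TypeError.
4. Inner `finally` runs during unwinding: `collection.append(36)` → collection = [7, 36].
5. Outer `except TypeError` matches → `collection.append(61)` → collection = [7, 36, 61].
Result: [7, 36, 61]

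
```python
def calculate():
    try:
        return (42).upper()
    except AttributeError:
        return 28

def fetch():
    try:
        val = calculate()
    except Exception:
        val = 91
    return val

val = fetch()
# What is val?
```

Step-by-step execution trace:
1. `fetch()` calls `calculate()`.
2. In calculate: `(42).upper()` raises AttributeError; `except AttributeError` catches it → returns 28.
3. In fetch: `val = calculate()` → val = 28. No exception reaches fetch.
4. `except Exception` is skipped; fetch returns 28.
5. val = 28.
Result: 28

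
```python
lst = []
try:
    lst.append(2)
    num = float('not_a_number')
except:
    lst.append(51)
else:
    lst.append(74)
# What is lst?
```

Step-by-step execution trace:
1. try: `lst.append(2)` → lst = [2].
2. `num = float('not_a_number')` raises ValueError.
3. bare `except` matches → `lst.append(51)` → lst = [2, 51].
4. `else` is skipped (an exception was raised).
Result: [2, 51]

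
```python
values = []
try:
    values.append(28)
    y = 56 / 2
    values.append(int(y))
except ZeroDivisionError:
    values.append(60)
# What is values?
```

Step-by-step execution trace:
1. try: `values.append(28)` → values = [28].
2. `y = 56 / 2` → y = 28.0. No exception raised.
3. `values.append(int(y))` → values = [28, 28].
4. `except ZeroDivisionError` is skipped (no exception was raised).
Result: [28, 28]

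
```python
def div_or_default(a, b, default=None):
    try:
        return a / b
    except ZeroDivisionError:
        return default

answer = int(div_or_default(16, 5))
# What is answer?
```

Step-by-step execution trace:
1. `div_or_default(16, 5)` enters try: `return 16 / 5` → returns 3.2. No exception raised.
2. `except ZeroDivisionError` is skipped.
3. `int(3.2)` → 3 → answer = 3.
Result: 3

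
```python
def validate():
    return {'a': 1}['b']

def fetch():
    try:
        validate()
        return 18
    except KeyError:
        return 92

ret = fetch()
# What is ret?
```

Step-by-step execution trace:
1. `fetch()` calls `validate()`.
2. `validate()` evaluates `{'a': 1}['b']`, which raises KeyError; it propagates to the caller.
3. `return 18` is not reached.
4. `except KeyError` in fetch matches → returns 92.
5. ret = 92.
Result: 92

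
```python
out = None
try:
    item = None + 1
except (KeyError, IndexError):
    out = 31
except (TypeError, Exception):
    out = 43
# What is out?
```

Step-by-step execution trace:
1. `item = None + 1` raises TypeError.
2. `except (KeyError, IndexError)` does not match TypeError; skipped.
3. `except (TypeError, Exception)` matches (TypeError is in the tuple) → out = 43.
Result: 43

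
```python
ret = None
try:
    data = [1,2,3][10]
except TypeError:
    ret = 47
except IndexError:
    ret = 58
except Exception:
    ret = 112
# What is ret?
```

Step-by-step execution trace:
1. `data = [1,2,3][10]` raises IndexError.
2. `except TypeError` does not match IndexError; skipped.
3. `except IndexError` matches → ret = 58.
4. Remaining except clauses are skipped.
Result: 58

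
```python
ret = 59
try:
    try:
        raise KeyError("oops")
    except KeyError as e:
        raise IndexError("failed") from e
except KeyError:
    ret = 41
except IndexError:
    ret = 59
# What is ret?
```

Step-by-step execution trace:
1. Inner try raises KeyError; inner `except KeyError as e` catches it.
2. `raise IndexError(...) from e` raises IndexError (KeyError is attached as __cause__, but only IndexError is active).
3. Outer `except KeyError` does not match IndexError; skipped.
4. Outer `except IndexError` matches → ret = 59.
Result: 59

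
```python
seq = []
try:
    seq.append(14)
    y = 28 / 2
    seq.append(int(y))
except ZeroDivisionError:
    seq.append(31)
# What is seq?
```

Step-by-step execution trace:
1. try: `seq.append(14)` → seq = [14].
2. `y = 28 / 2` → y = 14.0. No exception raised.
3. `seq.append(int(y))` → seq = [14, 14].
4. `except ZeroDivisionError` is skipped (no exception was raised).
Result: [14, 14]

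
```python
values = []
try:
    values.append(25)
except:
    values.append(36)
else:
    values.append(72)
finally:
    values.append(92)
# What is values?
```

Step-by-step execution trace:
1. try: `values.append(25)` → values = [25]. No exception raised.
2. `except` is skipped.
3. `else` runs: `values.append(72)` → values = [25, 72].
4. `finally` always runs: `values.append(92)` → values = [25, 72, 92].
Result: [25, 72, 92]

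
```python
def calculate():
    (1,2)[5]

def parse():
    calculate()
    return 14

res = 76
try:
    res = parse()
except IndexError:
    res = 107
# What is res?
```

Step-by-step execution trace:
1. res starts at 76.
2. try: `parse()` calls `calculate()`.
3. `calculate()` evaluates `(1,2)[5]`, which raises IndexError; it propagates through parse (uncaught).
4. `return 14` in parse is not reached; the assignment to res does not complete.
5. `except IndexError` matches → res = 107.
Result: 107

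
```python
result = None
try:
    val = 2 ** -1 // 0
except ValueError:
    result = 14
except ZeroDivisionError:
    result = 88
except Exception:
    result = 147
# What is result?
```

Step-by-step execution trace:
1. `val = 2 ** -1 // 0` raises ZeroDivisionError.
2. `except ValueError` does not match ZeroDivisionError; skipped.
3. `except ZeroDivisionError` matches → result = 88.
4. Remaining except clauses are skipped.
Result: 88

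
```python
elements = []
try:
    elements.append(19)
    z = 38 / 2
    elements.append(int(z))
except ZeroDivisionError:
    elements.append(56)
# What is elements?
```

Step-by-step execution trace:
1. try: `elements.append(19)` → elements = [19].
2. `z = 38 / 2` → z = 19.0. No exception raised.
3. `elements.append(int(z))` → elements = [19, 19].
4. `except ZeroDivisionError` is skipped (no exception was raised).
Result: [19, 19]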